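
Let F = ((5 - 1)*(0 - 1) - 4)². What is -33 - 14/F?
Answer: -1063/32 ≈ -33.219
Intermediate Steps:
F = 64 (F = (4*(-1) - 4)² = (-4 - 4)² = (-8)² = 64)
-33 - 14/F = -33 - 14/64 = -33 - 14*1/64 = -33 - 7/32 = -1063/32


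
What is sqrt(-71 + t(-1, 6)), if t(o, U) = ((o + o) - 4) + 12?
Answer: I*sqrt(65) ≈ 8.0623*I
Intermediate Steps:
t(o, U) = 8 + 2*o (t(o, U) = (2*o - 4) + 12 = (-4 + 2*o) + 12 = 8 + 2*o)
sqrt(-71 + t(-1, 6)) = sqrt(-71 + (8 + 2*(-1))) = sqrt(-71 + (8 - 2)) = sqrt(-71 + 6) = sqrt(-65) = I*sqrt(65)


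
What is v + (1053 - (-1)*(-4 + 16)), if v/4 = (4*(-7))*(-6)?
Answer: 1737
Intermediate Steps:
v = 672 (v = 4*((4*(-7))*(-6)) = 4*(-28*(-6)) = 4*168 = 672)
v + (1053 - (-1)*(-4 + 16)) = 672 + (1053 - (-1)*(-4 + 16)) = 672 + (1053 - (-1)*12) = 672 + (1053 - 1*(-12)) = 672 + (1053 + 12) = 672 + 1065 = 1737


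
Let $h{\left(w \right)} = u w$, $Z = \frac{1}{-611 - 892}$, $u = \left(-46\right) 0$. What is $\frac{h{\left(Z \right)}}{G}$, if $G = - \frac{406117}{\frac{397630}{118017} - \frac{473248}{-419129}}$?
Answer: $0$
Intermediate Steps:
$u = 0$
$Z = - \frac{1}{1503}$ ($Z = \frac{1}{-1503} = - \frac{1}{1503} \approx -0.00066534$)
$G = - \frac{873404882129547}{9674329282}$ ($G = - \frac{406117}{397630 \cdot \frac{1}{118017} - - \frac{20576}{18223}} = - \frac{406117}{\frac{397630}{118017} + \frac{20576}{18223}} = - \frac{406117}{\frac{9674329282}{2150623791}} = \left(-406117\right) \frac{2150623791}{9674329282} = - \frac{873404882129547}{9674329282} \approx -90281.0$)
$h{\left(w \right)} = 0$ ($h{\left(w \right)} = 0 w = 0$)
$\frac{h{\left(Z \right)}}{G} = \frac{0}{- \frac{873404882129547}{9674329282}} = 0 \left(- \frac{9674329282}{873404882129547}\right) = 0$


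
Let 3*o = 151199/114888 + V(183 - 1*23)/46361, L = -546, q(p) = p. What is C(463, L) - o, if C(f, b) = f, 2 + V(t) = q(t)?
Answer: 7391234157809/15978967704 ≈ 462.56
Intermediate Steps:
V(t) = -2 + t
o = 7027889143/15978967704 (o = (151199/114888 + (-2 + (183 - 1*23))/46361)/3 = (151199*(1/114888) + (-2 + (183 - 23))*(1/46361))/3 = (151199/114888 + (-2 + 160)*(1/46361))/3 = (151199/114888 + 158*(1/46361))/3 = (151199/114888 + 158/46361)/3 = (⅓)*(7027889143/5326322568) = 7027889143/15978967704 ≈ 0.43982)
C(463, L) - o = 463 - 1*7027889143/15978967704 = 463 - 7027889143/15978967704 = 7391234157809/15978967704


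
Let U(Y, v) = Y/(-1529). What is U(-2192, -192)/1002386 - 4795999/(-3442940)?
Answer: 3675293376350143/2638407886525180 ≈ 1.3930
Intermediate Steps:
U(Y, v) = -Y/1529 (U(Y, v) = Y*(-1/1529) = -Y/1529)
U(-2192, -192)/1002386 - 4795999/(-3442940) = -1/1529*(-2192)/1002386 - 4795999/(-3442940) = (2192/1529)*(1/1002386) - 4795999*(-1/3442940) = 1096/766324097 + 4795999/3442940 = 3675293376350143/2638407886525180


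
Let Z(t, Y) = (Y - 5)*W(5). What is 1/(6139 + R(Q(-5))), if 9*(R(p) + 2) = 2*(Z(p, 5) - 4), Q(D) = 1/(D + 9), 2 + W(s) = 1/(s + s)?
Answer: 9/55225 ≈ 0.00016297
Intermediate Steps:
W(s) = -2 + 1/(2*s) (W(s) = -2 + 1/(s + s) = -2 + 1/(2*s))
Z(t, Y) = 19/2 - 19*Y/10 (Z(t, Y) = (Y - 5)*(-2 + (1/2)/5) = (-5 + Y)*(-2 + (1/2)*(1/5)) = (-5 + Y)*(-2 + 1/10) = (-5 + Y)*(-19/10) = 19/2 - 19*Y/10)
Q(D) = 1/(9 + D)
R(p) = -26/9 (R(p) = -2 + (2*((19/2 - 19/10*5) - 4))/9 = -2 + (2*((19/2 - 19/2) - 4))/9 = -2 + (2*(0 - 4))/9 = -2 + (2*(-4))/9 = -2 + (1/9)*(-8) = -2 - 8/9 = -26/9)
1/(6139 + R(Q(-5))) = 1/(6139 - 26/9) = 1/(55225/9) = 9/55225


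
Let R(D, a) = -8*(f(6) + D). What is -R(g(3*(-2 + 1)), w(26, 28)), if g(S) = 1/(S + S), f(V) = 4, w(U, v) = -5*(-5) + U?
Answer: 92/3 ≈ 30.667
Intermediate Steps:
w(U, v) = 25 + U
g(S) = 1/(2*S)
R(D, a) = -32 - 8*D (R(D, a) = -8*(4 + D) = -32 - 8*D)
-R(g(3*(-2 + 1)), w(26, 28)) = -(-32 - 4/(3*(-2 + 1))) = -(-32 - 4/(3*(-1))) = -(-32 - 4/(-3)) = -(-32 - 4*(-1)/3) = -(-32 - 8*(-1/6)) = -(-32 + 4/3) = -1*(-92/3) = 92/3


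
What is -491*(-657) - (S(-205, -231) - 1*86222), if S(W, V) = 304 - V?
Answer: 408274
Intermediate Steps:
-491*(-657) - (S(-205, -231) - 1*86222) = -491*(-657) - ((304 - 1*(-231)) - 1*86222) = 322587 - ((304 + 231) - 86222) = 322587 - (535 - 86222) = 322587 - 1*(-85687) = 322587 + 85687 = 408274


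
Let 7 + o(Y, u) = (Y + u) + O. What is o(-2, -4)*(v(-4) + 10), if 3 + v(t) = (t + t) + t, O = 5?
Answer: 40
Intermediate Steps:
v(t) = -3 + 3*t (v(t) = -3 + ((t + t) + t) = -3 + (2*t + t) = -3 + 3*t)
o(Y, u) = -2 + Y + u (o(Y, u) = -7 + ((Y + u) + 5) = -7 + (5 + Y + u) = -2 + Y + u)
o(-2, -4)*(v(-4) + 10) = (-2 - 2 - 4)*((-3 + 3*(-4)) + 10) = -8*((-3 - 12) + 10) = -8*(-15 + 10) = -8*(-5) = 40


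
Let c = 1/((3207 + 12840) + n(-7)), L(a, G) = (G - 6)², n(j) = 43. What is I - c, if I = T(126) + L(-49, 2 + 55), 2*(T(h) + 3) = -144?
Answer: 40643339/16090 ≈ 2526.0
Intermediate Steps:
T(h) = -75 (T(h) = -3 + (½)*(-144) = -3 - 72 = -75)
L(a, G) = (-6 + G)²
I = 2526 (I = -75 + (-6 + (2 + 55))² = -75 + (-6 + 57)² = -75 + 51² = -75 + 2601 = 2526)
c = 1/16090 (c = 1/((3207 + 12840) + 43) = 1/(16047 + 43) = 1/16090 ≈ 6.2150e-5)
I - c = 2526 - 1*1/16090 = 2526 - 1/16090 = 40643339/16090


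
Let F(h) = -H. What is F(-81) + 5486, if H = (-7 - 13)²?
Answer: 5086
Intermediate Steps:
H = 400 (H = (-20)² = 400)
F(h) = -400 (F(h) = -1*400 = -400)
F(-81) + 5486 = -400 + 5486 = 5086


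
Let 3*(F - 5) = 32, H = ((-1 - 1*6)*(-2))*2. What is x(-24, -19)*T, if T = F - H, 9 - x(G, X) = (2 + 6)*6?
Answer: 481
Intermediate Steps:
H = 28 (H = ((-1 - 6)*(-2))*2 = -7*(-2)*2 = 14*2 = 28)
F = 47/3 (F = 5 + (⅓)*32 = 5 + 32/3 = 47/3 ≈ 15.667)
x(G, X) = -39 (x(G, X) = 9 - (2 + 6)*6 = 9 - 8*6 = 9 - 1*48 = 9 - 48 = -39)
T = -37/3 (T = 47/3 - 1*28 = 47/3 - 28 = -37/3 ≈ -12.333)
x(-24, -19)*T = -39*(-37/3) = 481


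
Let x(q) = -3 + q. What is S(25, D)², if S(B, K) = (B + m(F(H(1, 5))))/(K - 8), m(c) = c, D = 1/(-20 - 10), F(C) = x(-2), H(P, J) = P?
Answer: 360000/58081 ≈ 6.1982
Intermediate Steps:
F(C) = -5 (F(C) = -3 - 2 = -5)
D = -1/30 (D = 1/(-30) = -1/30 ≈ -0.033333)
S(B, K) = (-5 + B)/(-8 + K) (S(B, K) = (B - 5)/(K - 8) = (-5 + B)/(-8 + K))
S(25, D)² = ((-5 + 25)/(-8 - 1/30))² = (20/(-241/30))² = (-30/241*20)² = (-600/241)² = 360000/58081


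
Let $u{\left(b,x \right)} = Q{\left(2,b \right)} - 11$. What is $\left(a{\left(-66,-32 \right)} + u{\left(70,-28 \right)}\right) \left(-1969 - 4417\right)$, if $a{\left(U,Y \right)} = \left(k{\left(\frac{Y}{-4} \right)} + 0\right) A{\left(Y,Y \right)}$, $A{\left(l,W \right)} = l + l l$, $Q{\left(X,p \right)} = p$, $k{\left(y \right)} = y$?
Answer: $-51056070$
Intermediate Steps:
$A{\left(l,W \right)} = l + l^{2}$
$u{\left(b,x \right)} = -11 + b$ ($u{\left(b,x \right)} = b - 11 = -11 + b$)
$a{\left(U,Y \right)} = - \frac{Y^{2} \left(1 + Y\right)}{4}$ ($a{\left(U,Y \right)} = \left(\frac{Y}{-4} + 0\right) Y \left(1 + Y\right) = \left(Y \left(- \frac{1}{4}\right) + 0\right) Y \left(1 + Y\right) = \left(- \frac{Y}{4} + 0\right) Y \left(1 + Y\right) = - \frac{Y}{4} Y \left(1 + Y\right) = - \frac{Y^{2} \left(1 + Y\right)}{4}$)
$\left(a{\left(-66,-32 \right)} + u{\left(70,-28 \right)}\right) \left(-1969 - 4417\right) = \left(\frac{\left(-32\right)^{2} \left(-1 - -32\right)}{4} + \left(-11 + 70\right)\right) \left(-1969 - 4417\right) = \left(\frac{1}{4} \cdot 1024 \left(-1 + 32\right) + 59\right) \left(-6386\right) = \left(\frac{1}{4} \cdot 1024 \cdot 31 + 59\right) \left(-6386\right) = \left(7936 + 59\right) \left(-6386\right) = 7995 \left(-6386\right) = -51056070$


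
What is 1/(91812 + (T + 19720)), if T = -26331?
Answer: 1/85201 ≈ 1.1737e-5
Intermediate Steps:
1/(91812 + (T + 19720)) = 1/(91812 + (-26331 + 19720)) = 1/(91812 - 6611) = 1/85201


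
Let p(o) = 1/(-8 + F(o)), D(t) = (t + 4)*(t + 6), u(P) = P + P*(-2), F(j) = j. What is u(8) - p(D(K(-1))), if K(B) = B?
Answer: -57/7 ≈ -8.1429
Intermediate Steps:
u(P) = -P (u(P) = P - 2*P = -P)
D(t) = (4 + t)*(6 + t)
p(o) = 1/(-8 + o)
u(8) - p(D(K(-1))) = -1*8 - 1/(-8 + (24 + (-1)² + 10*(-1))) = -8 - 1/(-8 + (24 + 1 - 10)) = -8 - 1/(-8 + 15) = -8 - 1/7 = -8 - 1*⅐ = -8 - ⅐ = -57/7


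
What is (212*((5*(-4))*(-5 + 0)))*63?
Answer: 1335600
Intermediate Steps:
(212*((5*(-4))*(-5 + 0)))*63 = (212*(-20*(-5)))*63 = (212*100)*63 = 21200*63 = 1335600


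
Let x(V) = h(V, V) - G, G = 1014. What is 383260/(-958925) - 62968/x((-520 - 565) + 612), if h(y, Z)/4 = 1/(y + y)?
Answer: 709416777299/11498086105 ≈ 61.699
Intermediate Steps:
h(y, Z) = 2/y (h(y, Z) = 4/(y + y) = 4/((2*y)) = 4*(1/(2*y)) = 2/y)
x(V) = -1014 + 2/V (x(V) = 2/V - 1*1014 = 2/V - 1014 = -1014 + 2/V)
383260/(-958925) - 62968/x((-520 - 565) + 612) = 383260/(-958925) - 62968/(-1014 + 2/((-520 - 565) + 612)) = 383260*(-1/958925) - 62968/(-1014 + 2/(-1085 + 612)) = -76652/191785 - 62968/(-1014 + 2/(-473)) = -76652/191785 - 62968/(-1014 + 2*(-1/473)) = -76652/191785 - 62968/(-1014 - 2/473) = -76652/191785 - 62968/(-479624/473) = -76652/191785 - 62968*(-473/479624) = -76652/191785 + 3722983/59953 = 709416777299/11498086105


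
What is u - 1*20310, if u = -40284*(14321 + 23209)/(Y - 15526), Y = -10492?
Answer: 491716470/13009 ≈ 37798.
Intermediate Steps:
u = 755929260/13009 (u = -40284*(14321 + 23209)/(-10492 - 15526) = -40284/((-26018/37530)) = -40284/((-26018*1/37530)) = -40284/(-13009/18765) = -40284*(-18765/13009) = 755929260/13009 ≈ 58108.)
u - 1*20310 = 755929260/13009 - 1*20310 = 755929260/13009 - 20310 = 491716470/13009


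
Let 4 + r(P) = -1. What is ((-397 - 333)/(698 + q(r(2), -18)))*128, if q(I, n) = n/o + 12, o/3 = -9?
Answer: -70080/533 ≈ -131.48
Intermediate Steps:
o = -27 (o = 3*(-9) = -27)
r(P) = -5 (r(P) = -4 - 1 = -5)
q(I, n) = 12 - n/27 (q(I, n) = n/(-27) + 12 = n*(-1/27) + 12 = -n/27 + 12 = 12 - n/27)
((-397 - 333)/(698 + q(r(2), -18)))*128 = ((-397 - 333)/(698 + (12 - 1/27*(-18))))*128 = -730/(698 + (12 + 2/3))*128 = -730/(698 + 38/3)*128 = -730/2132/3*128 = -730*3/2132*128 = -1095/1066*128 = -70080/533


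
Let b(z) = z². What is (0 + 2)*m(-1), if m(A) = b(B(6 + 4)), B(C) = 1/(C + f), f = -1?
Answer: 2/81 ≈ 0.024691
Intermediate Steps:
B(C) = 1/(-1 + C) (B(C) = 1/(C - 1) = 1/(-1 + C))
m(A) = 1/81 (m(A) = (1/(-1 + (6 + 4)))² = (1/(-1 + 10))² = (1/9)² = (⅑)² = 1/81)
(0 + 2)*m(-1) = (0 + 2)*(1/81) = 2*(1/81) = 2/81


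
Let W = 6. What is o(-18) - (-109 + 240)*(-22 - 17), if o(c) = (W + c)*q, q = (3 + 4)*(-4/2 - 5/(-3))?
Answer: 5137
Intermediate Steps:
q = -7/3 (q = 7*(-4*1/2 - 5*(-1/3)) = 7*(-2 + 5/3) = 7*(-1/3) = -7/3 ≈ -2.3333)
o(c) = -14 - 7*c/3 (o(c) = (6 + c)*(-7/3) = -14 - 7*c/3)
o(-18) - (-109 + 240)*(-22 - 17) = (-14 - 7/3*(-18)) - (-109 + 240)*(-22 - 17) = (-14 + 42) - 131*(-39) = 28 - 1*(-5109) = 28 + 5109 = 5137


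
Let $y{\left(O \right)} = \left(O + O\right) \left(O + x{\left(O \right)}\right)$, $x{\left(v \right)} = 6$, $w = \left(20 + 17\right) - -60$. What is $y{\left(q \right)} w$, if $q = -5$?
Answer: $-970$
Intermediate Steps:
$w = 97$ ($w = 37 + 60 = 97$)
$y{\left(O \right)} = 2 O \left(6 + O\right)$ ($y{\left(O \right)} = \left(O + O\right) \left(O + 6\right) = 2 O \left(6 + O\right)$)
$y{\left(q \right)} w = 2 \left(-5\right) \left(6 - 5\right) 97 = 2 \left(-5\right) 1 \cdot 97 = \left(-10\right) 97 = -970$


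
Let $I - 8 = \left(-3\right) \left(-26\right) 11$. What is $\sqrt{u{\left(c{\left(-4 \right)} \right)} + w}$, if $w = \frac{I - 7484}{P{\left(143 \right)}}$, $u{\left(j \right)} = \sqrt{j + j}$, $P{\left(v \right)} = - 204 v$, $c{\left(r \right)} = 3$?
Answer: $\frac{\sqrt{5362786 + 23639044 \sqrt{6}}}{4862} \approx 1.636$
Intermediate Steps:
$I = 866$ ($I = 8 + \left(-3\right) \left(-26\right) 11 = 8 + 78 \cdot 11 = 8 + 858 = 866$)
$u{\left(j \right)} = \sqrt{2} \sqrt{j}$ ($u{\left(j \right)} = \sqrt{2 j} = \sqrt{2} \sqrt{j}$)
$w = \frac{1103}{4862}$ ($w = \frac{866 - 7484}{\left(-204\right) 143} = - \frac{6618}{-29172} = \left(-6618\right) \left(- \frac{1}{29172}\right) = \frac{1103}{4862} \approx 0.22686$)
$\sqrt{u{\left(c{\left(-4 \right)} \right)} + w} = \sqrt{\sqrt{2} \sqrt{3} + \frac{1103}{4862}} = \sqrt{\sqrt{6} + \frac{1103}{4862}} = \sqrt{\frac{1103}{4862} + \sqrt{6}}$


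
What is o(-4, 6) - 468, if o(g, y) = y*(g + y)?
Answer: -456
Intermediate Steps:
o(-4, 6) - 468 = 6*(-4 + 6) - 468 = 6*2 - 468 = 12 - 468 = -456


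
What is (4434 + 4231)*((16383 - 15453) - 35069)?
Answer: -295814435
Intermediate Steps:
(4434 + 4231)*((16383 - 15453) - 35069) = 8665*(930 - 35069) = 8665*(-34139) = -295814435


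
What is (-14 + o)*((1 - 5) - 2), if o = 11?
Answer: 18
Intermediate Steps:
(-14 + o)*((1 - 5) - 2) = (-14 + 11)*((1 - 5) - 2) = -3*(-4 - 2) = -3*(-6) = 18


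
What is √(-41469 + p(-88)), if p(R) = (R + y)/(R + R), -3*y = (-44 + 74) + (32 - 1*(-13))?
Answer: I*√80282741/44 ≈ 203.64*I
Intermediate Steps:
y = -25 (y = -((-44 + 74) + (32 - 1*(-13)))/3 = -(30 + (32 + 13))/3 = -(30 + 45)/3 = -⅓*75 = -25)
p(R) = (-25 + R)/(2*R) (p(R) = (R - 25)/(R + R) = (-25 + R)/((2*R)) = (-25 + R)*(1/(2*R)) = (-25 + R)/(2*R))
√(-41469 + p(-88)) = √(-41469 + (½)*(-25 - 88)/(-88)) = √(-41469 + (½)*(-1/88)*(-113)) = √(-41469 + 113/176) = √(-7298431/176) = I*√80282741/44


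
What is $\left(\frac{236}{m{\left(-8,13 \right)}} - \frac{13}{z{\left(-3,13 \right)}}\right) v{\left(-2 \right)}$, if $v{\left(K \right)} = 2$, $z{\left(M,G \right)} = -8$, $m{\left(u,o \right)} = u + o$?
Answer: $\frac{1953}{20} \approx 97.65$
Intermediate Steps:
$m{\left(u,o \right)} = o + u$
$\left(\frac{236}{m{\left(-8,13 \right)}} - \frac{13}{z{\left(-3,13 \right)}}\right) v{\left(-2 \right)} = \left(\frac{236}{13 - 8} - \frac{13}{-8}\right) 2 = \left(\frac{236}{5} - - \frac{13}{8}\right) 2 = \left(236 \cdot \frac{1}{5} + \frac{13}{8}\right) 2 = \left(\frac{236}{5} + \frac{13}{8}\right) 2 = \frac{1953}{40} \cdot 2 = \frac{1953}{20}$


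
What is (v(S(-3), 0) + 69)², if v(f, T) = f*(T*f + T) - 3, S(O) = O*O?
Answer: 4356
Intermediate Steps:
S(O) = O²
v(f, T) = -3 + f*(T + T*f) (v(f, T) = f*(T + T*f) - 3 = -3 + f*(T + T*f))
(v(S(-3), 0) + 69)² = ((-3 + 0*(-3)² + 0*((-3)²)²) + 69)² = ((-3 + 0*9 + 0*9²) + 69)² = ((-3 + 0 + 0*81) + 69)² = ((-3 + 0 + 0) + 69)² = (-3 + 69)² = 66² = 4356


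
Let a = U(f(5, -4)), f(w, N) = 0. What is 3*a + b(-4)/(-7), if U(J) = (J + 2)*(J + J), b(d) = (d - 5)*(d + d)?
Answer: -72/7 ≈ -10.286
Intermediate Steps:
b(d) = 2*d*(-5 + d) (b(d) = (-5 + d)*(2*d) = 2*d*(-5 + d))
U(J) = 2*J*(2 + J) (U(J) = (2 + J)*(2*J) = 2*J*(2 + J))
a = 0 (a = 2*0*(2 + 0) = 2*0*2 = 0)
3*a + b(-4)/(-7) = 3*0 + (2*(-4)*(-5 - 4))/(-7) = 0 + (2*(-4)*(-9))*(-⅐) = 0 + 72*(-⅐) = 0 - 72/7 = -72/7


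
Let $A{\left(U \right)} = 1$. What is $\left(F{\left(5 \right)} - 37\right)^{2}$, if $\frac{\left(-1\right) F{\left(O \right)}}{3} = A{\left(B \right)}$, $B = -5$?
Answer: $1600$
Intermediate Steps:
$F{\left(O \right)} = -3$ ($F{\left(O \right)} = \left(-3\right) 1 = -3$)
$\left(F{\left(5 \right)} - 37\right)^{2} = \left(-3 - 37\right)^{2} = \left(-40\right)^{2} = 1600$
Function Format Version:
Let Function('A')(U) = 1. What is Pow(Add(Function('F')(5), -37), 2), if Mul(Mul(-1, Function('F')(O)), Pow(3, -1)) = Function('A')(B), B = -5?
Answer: 1600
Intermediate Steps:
Function('F')(O) = -3 (Function('F')(O) = Mul(-3, 1) = -3)
Pow(Add(Function('F')(5), -37), 2) = Pow(Add(-3, -37), 2) = Pow(-40, 2) = 1600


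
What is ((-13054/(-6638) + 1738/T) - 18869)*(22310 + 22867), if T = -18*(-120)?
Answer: -1018385573731031/1194840 ≈ -8.5232e+8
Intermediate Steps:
T = 2160
((-13054/(-6638) + 1738/T) - 18869)*(22310 + 22867) = ((-13054/(-6638) + 1738/2160) - 18869)*(22310 + 22867) = ((-13054*(-1/6638) + 1738*(1/2160)) - 18869)*45177 = ((6527/3319 + 869/1080) - 18869)*45177 = (9933371/3584520 - 18869)*45177 = -67626374509/3584520*45177 = -1018385573731031/1194840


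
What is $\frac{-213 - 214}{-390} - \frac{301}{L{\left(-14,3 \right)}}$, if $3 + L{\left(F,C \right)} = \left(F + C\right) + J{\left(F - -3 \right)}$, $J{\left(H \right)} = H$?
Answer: $\frac{25613}{1950} \approx 13.135$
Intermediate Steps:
$L{\left(F,C \right)} = C + 2 F$ ($L{\left(F,C \right)} = -3 + \left(\left(F + C\right) + \left(F - -3\right)\right) = -3 + \left(\left(C + F\right) + \left(F + 3\right)\right) = -3 + \left(\left(C + F\right) + \left(3 + F\right)\right) = -3 + \left(3 + C + 2 F\right) = C + 2 F$)
$\frac{-213 - 214}{-390} - \frac{301}{L{\left(-14,3 \right)}} = \frac{-213 - 214}{-390} - \frac{301}{3 + 2 \left(-14\right)} = \left(-213 - 214\right) \left(- \frac{1}{390}\right) - \frac{301}{3 - 28} = \left(-427\right) \left(- \frac{1}{390}\right) - \frac{301}{-25} = \frac{427}{390} - - \frac{301}{25} = \frac{427}{390} + \frac{301}{25} = \frac{25613}{1950}$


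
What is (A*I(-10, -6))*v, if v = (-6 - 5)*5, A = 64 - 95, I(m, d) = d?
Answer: -10230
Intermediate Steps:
A = -31
v = -55 (v = -11*5 = -55)
(A*I(-10, -6))*v = -31*(-6)*(-55) = 186*(-55) = -10230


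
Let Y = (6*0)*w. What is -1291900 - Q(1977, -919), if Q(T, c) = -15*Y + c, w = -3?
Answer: -1290981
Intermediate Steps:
Y = 0 (Y = (6*0)*(-3) = 0*(-3) = 0)
Q(T, c) = c (Q(T, c) = -15*0 + c = 0 + c = c)
-1291900 - Q(1977, -919) = -1291900 - 1*(-919) = -1291900 + 919 = -1290981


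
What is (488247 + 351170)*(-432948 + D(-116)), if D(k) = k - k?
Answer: -363423911316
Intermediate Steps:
D(k) = 0
(488247 + 351170)*(-432948 + D(-116)) = (488247 + 351170)*(-432948 + 0) = 839417*(-432948) = -363423911316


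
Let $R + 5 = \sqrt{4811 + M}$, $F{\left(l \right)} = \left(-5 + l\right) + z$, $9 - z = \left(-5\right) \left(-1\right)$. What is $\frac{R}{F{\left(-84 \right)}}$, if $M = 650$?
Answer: $\frac{1}{17} - \frac{\sqrt{5461}}{85} \approx -0.81057$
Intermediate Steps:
$z = 4$ ($z = 9 - \left(-5\right) \left(-1\right) = 9 - 5 = 4$)
$F{\left(l \right)} = -1 + l$ ($F{\left(l \right)} = \left(-5 + l\right) + 4 = -1 + l$)
$R = -5 + \sqrt{5461}$ ($R = -5 + \sqrt{4811 + 650} = -5 + \sqrt{5461} \approx 68.899$)
$\frac{R}{F{\left(-84 \right)}} = \frac{-5 + \sqrt{5461}}{-1 - 84} = \frac{-5 + \sqrt{5461}}{-85} = \left(-5 + \sqrt{5461}\right) \left(- \frac{1}{85}\right) = \frac{1}{17} - \frac{\sqrt{5461}}{85}$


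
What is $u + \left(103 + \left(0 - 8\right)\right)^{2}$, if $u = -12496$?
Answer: $-3471$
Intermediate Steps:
$u + \left(103 + \left(0 - 8\right)\right)^{2} = -12496 + \left(103 + \left(0 - 8\right)\right)^{2} = -12496 + \left(103 - 8\right)^{2} = -12496 + 95^{2} = -12496 + 9025 = -3471$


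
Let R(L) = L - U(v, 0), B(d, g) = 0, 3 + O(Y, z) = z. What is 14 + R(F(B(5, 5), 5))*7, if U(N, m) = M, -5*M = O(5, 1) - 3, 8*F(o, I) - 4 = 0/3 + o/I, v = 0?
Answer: 21/2 ≈ 10.500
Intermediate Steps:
O(Y, z) = -3 + z
F(o, I) = 1/2 + o/(8*I) (F(o, I) = 1/2 + (0/3 + o/I)/8 = 1/2 + (0*(1/3) + o/I)/8 = 1/2 + (0 + o/I)/8 = 1/2 + (o/I)/8 = 1/2 + o/(8*I))
M = 1 (M = -((-3 + 1) - 3)/5 = -(-2 - 3)/5 = -1/5*(-5) = 1)
U(N, m) = 1
R(L) = -1 + L (R(L) = L - 1*1 = L - 1 = -1 + L)
14 + R(F(B(5, 5), 5))*7 = 14 + (-1 + (1/8)*(0 + 4*5)/5)*7 = 14 + (-1 + (1/8)*(1/5)*(0 + 20))*7 = 14 + (-1 + (1/8)*(1/5)*20)*7 = 14 + (-1 + 1/2)*7 = 14 - 1/2*7 = 14 - 7/2 = 21/2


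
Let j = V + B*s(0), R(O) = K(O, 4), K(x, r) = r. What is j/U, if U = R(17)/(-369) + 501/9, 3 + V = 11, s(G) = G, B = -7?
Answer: 2952/20537 ≈ 0.14374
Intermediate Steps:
R(O) = 4
V = 8 (V = -3 + 11 = 8)
U = 20537/369 (U = 4/(-369) + 501/9 = 4*(-1/369) + 501*(⅑) = -4/369 + 167/3 = 20537/369 ≈ 55.656)
j = 8 (j = 8 - 7*0 = 8 + 0 = 8)
j/U = 8/(20537/369) = 8*(369/20537) = 2952/20537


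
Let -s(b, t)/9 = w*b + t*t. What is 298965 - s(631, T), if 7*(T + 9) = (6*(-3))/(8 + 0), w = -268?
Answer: -958224399/784 ≈ -1.2222e+6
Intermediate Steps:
T = -261/28 (T = -9 + ((6*(-3))/(8 + 0))/7 = -9 + (-18/8)/7 = -9 + (-18*⅛)/7 = -9 + (⅐)*(-9/4) = -9 - 9/28 = -261/28 ≈ -9.3214)
s(b, t) = -9*t² + 2412*b (s(b, t) = -9*(-268*b + t*t) = -9*(-268*b + t²) = -9*(t² - 268*b) = -9*t² + 2412*b)
298965 - s(631, T) = 298965 - (-9*(-261/28)² + 2412*631) = 298965 - (-9*68121/784 + 1521972) = 298965 - (-613089/784 + 1521972) = 298965 - 1*1192612959/784 = 298965 - 1192612959/784 = -958224399/784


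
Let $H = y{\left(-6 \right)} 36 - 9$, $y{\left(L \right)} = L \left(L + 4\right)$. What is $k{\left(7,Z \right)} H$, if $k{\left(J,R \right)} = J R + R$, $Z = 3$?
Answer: $10152$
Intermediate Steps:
$y{\left(L \right)} = L \left(4 + L\right)$
$k{\left(J,R \right)} = R + J R$
$H = 423$ ($H = - 6 \left(4 - 6\right) 36 - 9 = \left(-6\right) \left(-2\right) 36 - 9 = 12 \cdot 36 - 9 = 432 - 9 = 423$)
$k{\left(7,Z \right)} H = 3 \left(1 + 7\right) 423 = 3 \cdot 8 \cdot 423 = 24 \cdot 423 = 10152$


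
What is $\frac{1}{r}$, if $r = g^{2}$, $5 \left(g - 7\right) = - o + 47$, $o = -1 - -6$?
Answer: $\frac{25}{5929} \approx 0.0042166$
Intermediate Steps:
$o = 5$ ($o = -1 + 6 = 5$)
$g = \frac{77}{5}$ ($g = 7 + \frac{\left(-1\right) 5 + 47}{5} = 7 + \frac{-5 + 47}{5} = 7 + \frac{1}{5} \cdot 42 = 7 + \frac{42}{5} = \frac{77}{5} \approx 15.4$)
$r = \frac{5929}{25}$ ($r = \left(\frac{77}{5}\right)^{2} = \frac{5929}{25} \approx 237.16$)
$\frac{1}{r} = \frac{1}{\frac{5929}{25}} = \frac{25}{5929}$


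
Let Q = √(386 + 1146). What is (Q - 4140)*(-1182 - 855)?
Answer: 8433180 - 4074*√383 ≈ 8.3534e+6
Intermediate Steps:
Q = 2*√383 (Q = √1532 = 2*√383 ≈ 39.141)
(Q - 4140)*(-1182 - 855) = (2*√383 - 4140)*(-1182 - 855) = (-4140 + 2*√383)*(-2037) = 8433180 - 4074*√383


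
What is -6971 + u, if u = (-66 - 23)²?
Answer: 950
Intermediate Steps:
u = 7921 (u = (-89)² = 7921)
-6971 + u = -6971 + 7921 = 950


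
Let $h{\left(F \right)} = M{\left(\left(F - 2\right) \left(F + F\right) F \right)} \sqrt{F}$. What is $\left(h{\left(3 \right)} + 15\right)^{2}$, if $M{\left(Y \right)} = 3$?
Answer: $252 + 90 \sqrt{3} \approx 407.88$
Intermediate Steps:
$h{\left(F \right)} = 3 \sqrt{F}$
$\left(h{\left(3 \right)} + 15\right)^{2} = \left(3 \sqrt{3} + 15\right)^{2} = \left(15 + 3 \sqrt{3}\right)^{2}$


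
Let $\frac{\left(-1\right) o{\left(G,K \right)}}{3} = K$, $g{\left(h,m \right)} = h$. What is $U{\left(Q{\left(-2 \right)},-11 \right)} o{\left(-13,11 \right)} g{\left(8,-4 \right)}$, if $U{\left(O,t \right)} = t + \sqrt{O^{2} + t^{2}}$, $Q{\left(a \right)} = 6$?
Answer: $2904 - 264 \sqrt{157} \approx -403.91$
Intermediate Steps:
$o{\left(G,K \right)} = - 3 K$
$U{\left(Q{\left(-2 \right)},-11 \right)} o{\left(-13,11 \right)} g{\left(8,-4 \right)} = \left(-11 + \sqrt{6^{2} + \left(-11\right)^{2}}\right) \left(\left(-3\right) 11\right) 8 = \left(-11 + \sqrt{36 + 121}\right) \left(-33\right) 8 = \left(-11 + \sqrt{157}\right) \left(-33\right) 8 = \left(363 - 33 \sqrt{157}\right) 8 = 2904 - 264 \sqrt{157}$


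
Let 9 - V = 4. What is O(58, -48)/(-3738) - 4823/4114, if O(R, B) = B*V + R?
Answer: -1234259/1098438 ≈ -1.1236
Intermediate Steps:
V = 5 (V = 9 - 1*4 = 9 - 4 = 5)
O(R, B) = R + 5*B (O(R, B) = B*5 + R = 5*B + R = R + 5*B)
O(58, -48)/(-3738) - 4823/4114 = (58 + 5*(-48))/(-3738) - 4823/4114 = (58 - 240)*(-1/3738) - 4823*1/4114 = -182*(-1/3738) - 4823/4114 = 13/267 - 4823/4114 = -1234259/1098438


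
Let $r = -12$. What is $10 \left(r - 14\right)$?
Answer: $-260$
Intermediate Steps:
$10 \left(r - 14\right) = 10 \left(-12 - 14\right) = 10 \left(-26\right) = -260$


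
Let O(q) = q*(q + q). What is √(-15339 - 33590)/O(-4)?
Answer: I*√48929/32 ≈ 6.9125*I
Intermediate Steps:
O(q) = 2*q² (O(q) = q*(2*q) = 2*q²)
√(-15339 - 33590)/O(-4) = √(-15339 - 33590)/((2*(-4)²)) = √(-48929)/((2*16)) = (I*√48929)/32 = (I*√48929)*(1/32) = I*√48929/32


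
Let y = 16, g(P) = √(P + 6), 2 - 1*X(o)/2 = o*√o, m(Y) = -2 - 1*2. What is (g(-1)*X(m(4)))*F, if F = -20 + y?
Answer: √5*(-16 - 64*I) ≈ -35.777 - 143.11*I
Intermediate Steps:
m(Y) = -4 (m(Y) = -2 - 2 = -4)
X(o) = 4 - 2*o^(3/2) (X(o) = 4 - 2*o*√o = 4 - 2*o^(3/2))
g(P) = √(6 + P)
F = -4 (F = -20 + 16 = -4)
(g(-1)*X(m(4)))*F = (√(6 - 1)*(4 - (-16)*I))*(-4) = (√5*(4 - (-16)*I))*(-4) = (√5*(4 + 16*I))*(-4) = -4*√5*(4 + 16*I)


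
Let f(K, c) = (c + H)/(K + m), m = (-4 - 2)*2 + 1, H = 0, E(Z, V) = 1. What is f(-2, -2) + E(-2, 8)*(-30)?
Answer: -388/13 ≈ -29.846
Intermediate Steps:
m = -11 (m = -6*2 + 1 = -12 + 1 = -11)
f(K, c) = c/(-11 + K) (f(K, c) = (c + 0)/(K - 11) = c/(-11 + K))
f(-2, -2) + E(-2, 8)*(-30) = -2/(-11 - 2) + 1*(-30) = -2/(-13) - 30 = -2*(-1/13) - 30 = 2/13 - 30 = -388/13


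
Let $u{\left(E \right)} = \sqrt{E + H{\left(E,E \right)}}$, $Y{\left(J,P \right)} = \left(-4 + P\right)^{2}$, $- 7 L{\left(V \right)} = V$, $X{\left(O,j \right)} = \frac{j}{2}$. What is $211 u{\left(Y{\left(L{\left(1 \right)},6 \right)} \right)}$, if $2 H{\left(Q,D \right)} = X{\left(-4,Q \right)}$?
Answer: $211 \sqrt{5} \approx 471.81$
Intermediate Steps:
$X{\left(O,j \right)} = \frac{j}{2}$ ($X{\left(O,j \right)} = j \frac{1}{2} = \frac{j}{2}$)
$L{\left(V \right)} = - \frac{V}{7}$
$H{\left(Q,D \right)} = \frac{Q}{4}$ ($H{\left(Q,D \right)} = \frac{\frac{1}{2} Q}{2} = \frac{Q}{4}$)
$u{\left(E \right)} = \frac{\sqrt{5} \sqrt{E}}{2}$ ($u{\left(E \right)} = \sqrt{E + \frac{E}{4}} = \sqrt{\frac{5 E}{4}} = \frac{\sqrt{5} \sqrt{E}}{2}$)
$211 u{\left(Y{\left(L{\left(1 \right)},6 \right)} \right)} = 211 \frac{\sqrt{5} \sqrt{\left(-4 + 6\right)^{2}}}{2} = 211 \frac{\sqrt{5} \sqrt{2^{2}}}{2} = 211 \frac{\sqrt{5} \sqrt{4}}{2} = 211 \cdot \frac{1}{2} \sqrt{5} \cdot 2 = 211 \sqrt{5}$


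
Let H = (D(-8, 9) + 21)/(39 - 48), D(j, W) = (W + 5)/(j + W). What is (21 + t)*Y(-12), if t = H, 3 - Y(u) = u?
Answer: 770/3 ≈ 256.67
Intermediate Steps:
Y(u) = 3 - u
D(j, W) = (5 + W)/(W + j)
H = -35/9 (H = ((5 + 9)/(9 - 8) + 21)/(39 - 48) = (14/1 + 21)/(-9) = (1*14 + 21)*(-⅑) = (14 + 21)*(-⅑) = 35*(-⅑) = -35/9 ≈ -3.8889)
t = -35/9 ≈ -3.8889
(21 + t)*Y(-12) = (21 - 35/9)*(3 - 1*(-12)) = 154*(3 + 12)/9 = (154/9)*15 = 770/3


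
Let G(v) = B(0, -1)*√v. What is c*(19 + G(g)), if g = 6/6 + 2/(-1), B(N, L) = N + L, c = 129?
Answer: 2451 - 129*I ≈ 2451.0 - 129.0*I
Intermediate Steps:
B(N, L) = L + N
g = -1 (g = 6*(⅙) + 2*(-1) = 1 - 2 = -1)
G(v) = -√v (G(v) = (-1 + 0)*√v = -√v)
c*(19 + G(g)) = 129*(19 - √(-1)) = 129*(19 - I) = 2451 - 129*I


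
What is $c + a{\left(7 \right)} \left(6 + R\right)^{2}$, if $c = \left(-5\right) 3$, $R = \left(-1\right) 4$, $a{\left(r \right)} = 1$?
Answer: $-11$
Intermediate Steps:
$R = -4$
$c = -15$
$c + a{\left(7 \right)} \left(6 + R\right)^{2} = -15 + 1 \left(6 - 4\right)^{2} = -15 + 1 \cdot 2^{2} = -15 + 1 \cdot 4 = -15 + 4 = -11$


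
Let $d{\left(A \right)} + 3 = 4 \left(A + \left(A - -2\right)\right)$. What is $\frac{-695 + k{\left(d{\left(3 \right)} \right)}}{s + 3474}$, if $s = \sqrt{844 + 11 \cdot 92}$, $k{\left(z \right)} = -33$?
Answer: $- \frac{632268}{3016705} + \frac{1456 \sqrt{29}}{3016705} \approx -0.20699$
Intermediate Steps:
$d{\left(A \right)} = 5 + 8 A$ ($d{\left(A \right)} = -3 + 4 \left(A + \left(A - -2\right)\right) = -3 + 4 \left(A + \left(A + 2\right)\right) = -3 + 4 \left(A + \left(2 + A\right)\right) = -3 + 4 \left(2 + 2 A\right) = -3 + \left(8 + 8 A\right) = 5 + 8 A$)
$s = 8 \sqrt{29}$ ($s = \sqrt{844 + 1012} = \sqrt{1856} = 8 \sqrt{29} \approx 43.081$)
$\frac{-695 + k{\left(d{\left(3 \right)} \right)}}{s + 3474} = \frac{-695 - 33}{8 \sqrt{29} + 3474} = - \frac{728}{3474 + 8 \sqrt{29}}$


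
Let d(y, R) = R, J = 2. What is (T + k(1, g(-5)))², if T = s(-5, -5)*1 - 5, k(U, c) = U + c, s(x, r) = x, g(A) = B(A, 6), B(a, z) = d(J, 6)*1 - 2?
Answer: 25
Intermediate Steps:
B(a, z) = 4 (B(a, z) = 6*1 - 2 = 6 - 2 = 4)
g(A) = 4
T = -10 (T = -5*1 - 5 = -5 - 5 = -10)
(T + k(1, g(-5)))² = (-10 + (1 + 4))² = (-10 + 5)² = (-5)² = 25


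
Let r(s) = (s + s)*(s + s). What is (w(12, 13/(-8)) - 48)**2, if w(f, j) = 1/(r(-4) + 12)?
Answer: 13300609/5776 ≈ 2302.7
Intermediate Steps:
r(s) = 4*s**2 (r(s) = (2*s)*(2*s) = 4*s**2)
w(f, j) = 1/76 (w(f, j) = 1/(4*(-4)**2 + 12) = 1/(4*16 + 12) = 1/(64 + 12) = 1/76)
(w(12, 13/(-8)) - 48)**2 = (1/76 - 48)**2 = (-3647/76)**2 = 13300609/5776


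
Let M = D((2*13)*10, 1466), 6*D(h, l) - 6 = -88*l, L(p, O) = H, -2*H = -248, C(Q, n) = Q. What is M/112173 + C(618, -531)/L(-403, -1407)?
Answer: 99985309/20864178 ≈ 4.7922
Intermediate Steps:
H = 124 (H = -1/2*(-248) = 124)
L(p, O) = 124
D(h, l) = 1 - 44*l/3 (D(h, l) = 1 + (-88*l)/6 = 1 - 44*l/3)
M = -64501/3 (M = 1 - 44/3*1466 = 1 - 64504/3 = -64501/3 ≈ -21500.)
M/112173 + C(618, -531)/L(-403, -1407) = -64501/3/112173 + 618/124 = -64501/3*1/112173 + 618*(1/124) = -64501/336519 + 309/62 = 99985309/20864178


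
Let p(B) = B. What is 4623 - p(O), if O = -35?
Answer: 4658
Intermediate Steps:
4623 - p(O) = 4623 - 1*(-35) = 4623 + 35 = 4658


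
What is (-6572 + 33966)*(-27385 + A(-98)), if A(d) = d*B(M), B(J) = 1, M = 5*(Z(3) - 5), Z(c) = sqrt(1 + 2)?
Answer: -752869302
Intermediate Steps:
Z(c) = sqrt(3)
M = -25 + 5*sqrt(3) (M = 5*(sqrt(3) - 5) = 5*(-5 + sqrt(3)) = -25 + 5*sqrt(3) ≈ -16.340)
A(d) = d (A(d) = d*1 = d)
(-6572 + 33966)*(-27385 + A(-98)) = (-6572 + 33966)*(-27385 - 98) = 27394*(-27483) = -752869302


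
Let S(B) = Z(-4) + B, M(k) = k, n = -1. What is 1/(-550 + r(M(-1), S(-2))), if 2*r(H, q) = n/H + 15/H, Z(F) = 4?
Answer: -1/557 ≈ -0.0017953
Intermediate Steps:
S(B) = 4 + B
r(H, q) = 7/H (r(H, q) = (-1/H + 15/H)/2 = (14/H)/2 = 7/H)
1/(-550 + r(M(-1), S(-2))) = 1/(-550 + 7/(-1)) = 1/(-550 + 7*(-1)) = 1/(-550 - 7) = 1/(-557) = -1/557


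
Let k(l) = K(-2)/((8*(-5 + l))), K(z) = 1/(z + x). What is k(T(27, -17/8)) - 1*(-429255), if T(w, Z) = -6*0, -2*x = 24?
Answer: 240382801/560 ≈ 4.2926e+5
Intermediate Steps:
x = -12 (x = -1/2*24 = -12)
T(w, Z) = 0
K(z) = 1/(-12 + z) (K(z) = 1/(z - 12) = 1/(-12 + z))
k(l) = -1/(14*(-40 + 8*l)) (k(l) = 1/((-12 - 2)*((8*(-5 + l)))) = 1/((-14)*(-40 + 8*l)) = -1/(14*(-40 + 8*l)))
k(T(27, -17/8)) - 1*(-429255) = -1/(-560 + 112*0) - 1*(-429255) = -1/(-560 + 0) + 429255 = -1/(-560) + 429255 = -1*(-1/560) + 429255 = 1/560 + 429255 = 240382801/560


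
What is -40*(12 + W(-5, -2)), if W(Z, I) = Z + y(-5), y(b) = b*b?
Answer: -1280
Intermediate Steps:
y(b) = b²
W(Z, I) = 25 + Z (W(Z, I) = Z + (-5)² = Z + 25 = 25 + Z)
-40*(12 + W(-5, -2)) = -40*(12 + (25 - 5)) = -40*(12 + 20) = -40*32 = -1280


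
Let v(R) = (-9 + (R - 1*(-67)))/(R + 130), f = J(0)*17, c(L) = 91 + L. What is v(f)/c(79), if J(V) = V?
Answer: 29/11050 ≈ 0.0026244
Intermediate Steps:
f = 0 (f = 0*17 = 0)
v(R) = (58 + R)/(130 + R) (v(R) = (-9 + (R + 67))/(130 + R) = (-9 + (67 + R))/(130 + R) = (58 + R)/(130 + R))
v(f)/c(79) = ((58 + 0)/(130 + 0))/(91 + 79) = (58/130)/170 = ((1/130)*58)*(1/170) = (29/65)*(1/170) = 29/11050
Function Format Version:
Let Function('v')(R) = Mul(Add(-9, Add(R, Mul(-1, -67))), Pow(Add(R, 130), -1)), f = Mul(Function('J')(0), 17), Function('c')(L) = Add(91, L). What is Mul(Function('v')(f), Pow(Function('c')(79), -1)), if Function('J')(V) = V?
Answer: Rational(29, 11050) ≈ 0.0026244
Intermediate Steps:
f = 0 (f = Mul(0, 17) = 0)
Function('v')(R) = Mul(Pow(Add(130, R), -1), Add(58, R)) (Function('v')(R) = Mul(Add(-9, Add(R, 67)), Pow(Add(130, R), -1)) = Mul(Add(-9, Add(67, R)), Pow(Add(130, R), -1)) = Mul(Add(58, R), Pow(Add(130, R), -1)) = Mul(Pow(Add(130, R), -1), Add(58, R)))
Mul(Function('v')(f), Pow(Function('c')(79), -1)) = Mul(Mul(Pow(Add(130, 0), -1), Add(58, 0)), Pow(Add(91, 79), -1)) = Mul(Mul(Pow(130, -1), 58), Pow(170, -1)) = Mul(Mul(Rational(1, 130), 58), Rational(1, 170)) = Mul(Rational(29, 65), Rational(1, 170)) = Rational(29, 11050)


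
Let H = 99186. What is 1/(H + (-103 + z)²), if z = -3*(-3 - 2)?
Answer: 1/106930 ≈ 9.3519e-6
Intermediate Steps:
z = 15 (z = -3*(-5) = 15)
1/(H + (-103 + z)²) = 1/(99186 + (-103 + 15)²) = 1/(99186 + (-88)²) = 1/(99186 + 7744) = 1/106930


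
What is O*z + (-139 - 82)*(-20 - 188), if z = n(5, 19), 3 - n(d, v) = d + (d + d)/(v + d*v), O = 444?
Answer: 855780/19 ≈ 45041.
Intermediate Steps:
n(d, v) = 3 - d - 2*d/(v + d*v) (n(d, v) = 3 - (d + (d + d)/(v + d*v)) = 3 - (d + (2*d)/(v + d*v)) = 3 - (d + 2*d/(v + d*v)) = 3 + (-d - 2*d/(v + d*v)) = 3 - d - 2*d/(v + d*v))
z = -119/57 (z = (-2*5 + 3*19 - 1*19*5**2 + 2*5*19)/(19*(1 + 5)) = (1/19)*(-10 + 57 - 1*19*25 + 190)/6 = (1/19)*(1/6)*(-10 + 57 - 475 + 190) = (1/19)*(1/6)*(-238) = -119/57 ≈ -2.0877)
O*z + (-139 - 82)*(-20 - 188) = 444*(-119/57) + (-139 - 82)*(-20 - 188) = -17612/19 - 221*(-208) = -17612/19 + 45968 = 855780/19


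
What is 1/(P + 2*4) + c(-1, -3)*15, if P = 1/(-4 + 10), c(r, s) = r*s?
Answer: 2211/49 ≈ 45.122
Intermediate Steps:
P = ⅙ (P = 1/6 = ⅙ ≈ 0.16667)
1/(P + 2*4) + c(-1, -3)*15 = 1/(⅙ + 2*4) - 1*(-3)*15 = 1/(⅙ + 8) + 3*15 = 1/(49/6) + 45 = 6/49 + 45 = 2211/49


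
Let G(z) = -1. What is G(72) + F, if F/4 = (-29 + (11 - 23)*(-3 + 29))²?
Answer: 465123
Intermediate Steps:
F = 465124 (F = 4*(-29 + (11 - 23)*(-3 + 29))² = 4*(-29 - 12*26)² = 4*(-29 - 312)² = 4*(-341)² = 4*116281 = 465124)
G(72) + F = -1 + 465124 = 465123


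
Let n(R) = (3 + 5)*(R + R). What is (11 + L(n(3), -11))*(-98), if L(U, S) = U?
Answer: -5782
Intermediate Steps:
n(R) = 16*R (n(R) = 8*(2*R) = 16*R)
(11 + L(n(3), -11))*(-98) = (11 + 16*3)*(-98) = (11 + 48)*(-98) = 59*(-98) = -5782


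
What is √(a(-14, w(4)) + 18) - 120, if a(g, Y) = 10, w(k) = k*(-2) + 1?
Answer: -120 + 2*√7 ≈ -114.71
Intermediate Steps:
w(k) = 1 - 2*k (w(k) = -2*k + 1 = 1 - 2*k)
√(a(-14, w(4)) + 18) - 120 = √(10 + 18) - 120 = √28 - 120 = 2*√7 - 120 = -120 + 2*√7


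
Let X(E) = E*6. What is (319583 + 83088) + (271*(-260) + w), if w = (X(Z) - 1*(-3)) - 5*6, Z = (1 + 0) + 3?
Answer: 332208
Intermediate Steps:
Z = 4 (Z = 1 + 3 = 4)
X(E) = 6*E
w = -3 (w = (6*4 - 1*(-3)) - 5*6 = (24 + 3) - 30 = 27 - 30 = -3)
(319583 + 83088) + (271*(-260) + w) = (319583 + 83088) + (271*(-260) - 3) = 402671 + (-70460 - 3) = 402671 - 70463 = 332208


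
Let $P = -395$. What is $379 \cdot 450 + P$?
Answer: $170155$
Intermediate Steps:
$379 \cdot 450 + P = 379 \cdot 450 - 395 = 170550 - 395 = 170155$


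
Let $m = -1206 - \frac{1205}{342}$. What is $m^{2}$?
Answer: $\frac{171112113649}{116964} \approx 1.4629 \cdot 10^{6}$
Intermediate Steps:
$m = - \frac{413657}{342}$ ($m = -1206 - 1205 \cdot \frac{1}{342} = -1206 - \frac{1205}{342} = - \frac{413657}{342} \approx -1209.5$)
$m^{2} = \left(- \frac{413657}{342}\right)^{2} = \frac{171112113649}{116964}$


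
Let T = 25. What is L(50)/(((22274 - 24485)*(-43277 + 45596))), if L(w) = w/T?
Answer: -2/5127309 ≈ -3.9007e-7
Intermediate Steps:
L(w) = w/25
L(50)/(((22274 - 24485)*(-43277 + 45596))) = ((1/25)*50)/(((22274 - 24485)*(-43277 + 45596))) = 2/((-2211*2319)) = 2/(-5127309) = 2*(-1/5127309) = -2/5127309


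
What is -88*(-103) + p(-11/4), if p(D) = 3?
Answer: 9067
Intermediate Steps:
-88*(-103) + p(-11/4) = -88*(-103) + 3 = 9064 + 3 = 9067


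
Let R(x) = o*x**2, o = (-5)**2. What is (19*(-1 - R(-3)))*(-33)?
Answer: 141702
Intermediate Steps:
o = 25
R(x) = 25*x**2
(19*(-1 - R(-3)))*(-33) = (19*(-1 - 25*(-3)**2))*(-33) = (19*(-1 - 25*9))*(-33) = (19*(-1 - 1*225))*(-33) = (19*(-1 - 225))*(-33) = (19*(-226))*(-33) = -4294*(-33) = 141702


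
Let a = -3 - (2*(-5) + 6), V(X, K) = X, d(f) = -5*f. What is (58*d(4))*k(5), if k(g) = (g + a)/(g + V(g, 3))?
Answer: -696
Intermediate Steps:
a = 1 (a = -3 - (-10 + 6) = -3 - 1*(-4) = -3 + 4 = 1)
k(g) = (1 + g)/(2*g) (k(g) = (g + 1)/(g + g) = (1 + g)/((2*g)) = (1 + g)*(1/(2*g)) = (1 + g)/(2*g))
(58*d(4))*k(5) = (58*(-5*4))*((½)*(1 + 5)/5) = (58*(-20))*((½)*(⅕)*6) = -1160*⅗ = -696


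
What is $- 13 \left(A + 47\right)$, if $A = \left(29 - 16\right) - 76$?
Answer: $208$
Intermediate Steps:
$A = -63$ ($A = \left(29 - 16\right) - 76 = 13 - 76 = -63$)
$- 13 \left(A + 47\right) = - 13 \left(-63 + 47\right) = \left(-13\right) \left(-16\right) = 208$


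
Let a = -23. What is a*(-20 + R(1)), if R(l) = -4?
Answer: 552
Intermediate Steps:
a*(-20 + R(1)) = -23*(-20 - 4) = -23*(-24) = 552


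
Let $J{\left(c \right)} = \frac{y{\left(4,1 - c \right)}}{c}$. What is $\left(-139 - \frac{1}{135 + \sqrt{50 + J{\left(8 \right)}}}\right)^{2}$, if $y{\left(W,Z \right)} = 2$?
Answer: $\frac{34041730900735}{1761714867} - \frac{13474268 \sqrt{201}}{1761714867} \approx 19323.0$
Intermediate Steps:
$J{\left(c \right)} = \frac{2}{c}$
$\left(-139 - \frac{1}{135 + \sqrt{50 + J{\left(8 \right)}}}\right)^{2} = \left(-139 - \frac{1}{135 + \sqrt{50 + \frac{2}{8}}}\right)^{2} = \left(-139 - \frac{1}{135 + \sqrt{50 + 2 \cdot \frac{1}{8}}}\right)^{2} = \left(-139 - \frac{1}{135 + \sqrt{50 + \frac{1}{4}}}\right)^{2} = \left(-139 - \frac{1}{135 + \sqrt{\frac{201}{4}}}\right)^{2} = \left(-139 - \frac{1}{135 + \frac{\sqrt{201}}{2}}\right)^{2}$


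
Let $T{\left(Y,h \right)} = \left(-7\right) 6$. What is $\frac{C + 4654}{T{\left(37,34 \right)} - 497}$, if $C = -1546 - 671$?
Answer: $- \frac{2437}{539} \approx -4.5213$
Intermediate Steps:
$C = -2217$
$T{\left(Y,h \right)} = -42$
$\frac{C + 4654}{T{\left(37,34 \right)} - 497} = \frac{-2217 + 4654}{-42 - 497} = \frac{2437}{-539} = 2437 \left(- \frac{1}{539}\right) = - \frac{2437}{539}$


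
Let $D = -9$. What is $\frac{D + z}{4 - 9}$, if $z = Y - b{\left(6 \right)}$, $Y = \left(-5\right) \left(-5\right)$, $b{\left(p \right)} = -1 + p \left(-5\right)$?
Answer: $- \frac{47}{5} \approx -9.4$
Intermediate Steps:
$b{\left(p \right)} = -1 - 5 p$
$Y = 25$
$z = 56$ ($z = 25 - \left(-1 - 30\right) = 25 - -31 = 25 + 31 = 56$)
$\frac{D + z}{4 - 9} = \frac{-9 + 56}{4 - 9} = \frac{47}{-5} = 47 \left(- \frac{1}{5}\right) = - \frac{47}{5}$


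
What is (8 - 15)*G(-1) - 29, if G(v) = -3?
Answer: -8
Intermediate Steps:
(8 - 15)*G(-1) - 29 = (8 - 15)*(-3) - 29 = -7*(-3) - 29 = 21 - 29 = -8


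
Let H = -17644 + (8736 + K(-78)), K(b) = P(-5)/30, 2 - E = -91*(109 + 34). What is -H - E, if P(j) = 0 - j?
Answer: -24643/6 ≈ -4107.2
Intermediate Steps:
P(j) = -j
E = 13015 (E = 2 - (-91)*(109 + 34) = 2 - (-91)*143 = 2 - 1*(-13013) = 2 + 13013 = 13015)
K(b) = ⅙ (K(b) = -1*(-5)/30 = 5*(1/30) = ⅙)
H = -53447/6 (H = -17644 + (8736 + ⅙) = -17644 + 52417/6 = -53447/6 ≈ -8907.8)
-H - E = -1*(-53447/6) - 1*13015 = 53447/6 - 13015 = -24643/6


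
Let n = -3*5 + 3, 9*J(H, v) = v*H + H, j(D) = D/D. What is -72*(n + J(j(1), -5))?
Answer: 896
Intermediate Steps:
j(D) = 1
J(H, v) = H/9 + H*v/9 (J(H, v) = (v*H + H)/9 = (H*v + H)/9 = (H + H*v)/9 = H/9 + H*v/9)
n = -12 (n = -15 + 3 = -12)
-72*(n + J(j(1), -5)) = -72*(-12 + (⅑)*1*(1 - 5)) = -72*(-12 + (⅑)*1*(-4)) = -72*(-12 - 4/9) = -72*(-112/9) = 896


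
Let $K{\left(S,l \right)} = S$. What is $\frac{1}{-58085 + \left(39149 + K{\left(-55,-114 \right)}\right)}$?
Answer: $- \frac{1}{18991} \approx -5.2657 \cdot 10^{-5}$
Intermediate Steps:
$\frac{1}{-58085 + \left(39149 + K{\left(-55,-114 \right)}\right)} = \frac{1}{-58085 + \left(39149 - 55\right)} = \frac{1}{-58085 + 39094} = \frac{1}{-18991} = - \frac{1}{18991}$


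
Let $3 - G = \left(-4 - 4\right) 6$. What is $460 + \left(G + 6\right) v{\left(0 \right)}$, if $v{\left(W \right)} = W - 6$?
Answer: $118$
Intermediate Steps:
$v{\left(W \right)} = -6 + W$ ($v{\left(W \right)} = W - 6 = -6 + W$)
$G = 51$ ($G = 3 - \left(-4 - 4\right) 6 = 3 - \left(-8\right) 6 = 3 - -48 = 3 + 48 = 51$)
$460 + \left(G + 6\right) v{\left(0 \right)} = 460 + \left(51 + 6\right) \left(-6 + 0\right) = 460 + 57 \left(-6\right) = 460 - 342 = 118$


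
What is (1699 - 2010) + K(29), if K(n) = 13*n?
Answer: 66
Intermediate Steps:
(1699 - 2010) + K(29) = (1699 - 2010) + 13*29 = -311 + 377 = 66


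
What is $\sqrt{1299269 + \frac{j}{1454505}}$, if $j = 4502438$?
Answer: $\frac{\sqrt{2748720289865919915}}{1454505} \approx 1139.9$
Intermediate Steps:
$\sqrt{1299269 + \frac{j}{1454505}} = \sqrt{1299269 + \frac{4502438}{1454505}} = \sqrt{\frac{1889797759283}{1454505}} = \frac{\sqrt{2748720289865919915}}{1454505}$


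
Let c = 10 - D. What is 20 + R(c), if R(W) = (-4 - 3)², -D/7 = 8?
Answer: 69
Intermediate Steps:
D = -56 (D = -7*8 = -56)
c = 66 (c = 10 - 1*(-56) = 10 + 56 = 66)
R(W) = 49 (R(W) = (-7)² = 49)
20 + R(c) = 20 + 49 = 69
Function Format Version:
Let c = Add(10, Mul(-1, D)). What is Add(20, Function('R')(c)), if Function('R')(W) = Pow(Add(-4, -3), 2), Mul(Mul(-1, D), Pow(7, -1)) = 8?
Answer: 69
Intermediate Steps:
D = -56 (D = Mul(-7, 8) = -56)
c = 66 (c = Add(10, Mul(-1, -56)) = Add(10, 56) = 66)
Function('R')(W) = 49 (Function('R')(W) = Pow(-7, 2) = 49)
Add(20, Function('R')(c)) = Add(20, 49) = 69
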